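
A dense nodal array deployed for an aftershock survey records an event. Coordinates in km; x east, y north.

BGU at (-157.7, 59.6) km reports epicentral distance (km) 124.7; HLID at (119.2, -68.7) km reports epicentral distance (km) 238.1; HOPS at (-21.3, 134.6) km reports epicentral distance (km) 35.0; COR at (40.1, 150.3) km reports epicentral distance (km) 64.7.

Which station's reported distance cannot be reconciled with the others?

Solve using three stations at a time. Using BGU, HLID, HOPS (subtract circle equations pairwise → linear system) gives (x, y) ≈ (-42.1, 106.4).
Distances from that point to each station vs reported:
  BGU: calculated 124.7 vs reported 124.7 → residual 0.0 km
  HLID: calculated 238.1 vs reported 238.1 → residual 0.0 km
  HOPS: calculated 35.0 vs reported 35.0 → residual 0.0 km
  COR: calculated 93.2 vs reported 64.7 → residual 28.5 km
BGU, HLID, HOPS are mutually consistent (residuals ≈ 0); COR is off by 28.5 km.

COR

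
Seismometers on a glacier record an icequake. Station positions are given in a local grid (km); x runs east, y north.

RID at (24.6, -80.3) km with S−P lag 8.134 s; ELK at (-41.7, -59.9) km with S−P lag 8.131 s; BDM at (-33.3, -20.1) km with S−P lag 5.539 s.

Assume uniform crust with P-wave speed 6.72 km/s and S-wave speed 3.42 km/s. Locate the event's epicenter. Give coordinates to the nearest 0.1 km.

(4.6, -27.3)

Distance from S−P lag: d = Δt · v_P v_S / (v_P − v_S) = Δt · (6.72·3.42)/(6.72−3.42) ≈ 6.9644·Δt.
So d_RID = 56.65, d_ELK = 56.63, d_BDM = 38.58 km.
Circle about each station: (x − 24.6)² + (y + 80.3)² = 56.65²; (x + 41.7)² + (y + 59.9)² = 56.63²; (x + 33.3)² + (y + 20.1)² = 38.58².
Subtracting pairs of circle equations eliminates x²+y² and gives linear equations (the radical axes):
-132.6 x + 40.8 y = -1724.08
-115.8 x + 120.4 y = -3819.54
Solving the 2×2 system: x ≈ 4.6, y ≈ -27.3 km.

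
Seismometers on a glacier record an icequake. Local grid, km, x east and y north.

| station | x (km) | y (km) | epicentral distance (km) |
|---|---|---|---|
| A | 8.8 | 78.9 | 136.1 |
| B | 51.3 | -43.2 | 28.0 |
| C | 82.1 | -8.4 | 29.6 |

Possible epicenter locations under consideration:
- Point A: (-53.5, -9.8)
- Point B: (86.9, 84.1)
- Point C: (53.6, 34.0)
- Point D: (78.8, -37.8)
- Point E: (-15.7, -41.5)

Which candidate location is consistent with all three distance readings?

For each candidate, compare |candidate − station| to the reported distance:
Point A: residuals A 27.7, B 82.0, C 106.0 → max 106.0 km
Point B: residuals A 57.8, B 104.2, C 63.0 → max 104.2 km
Point C: residuals A 72.7, B 49.2, C 21.5 → max 72.7 km
Point D: residuals A 0.0, B 0.0, C 0.0 → max 0.0 km
Point E: residuals A 13.2, B 39.0, C 73.6 → max 73.6 km
Only Point D has all residuals ≈ 0.

Point D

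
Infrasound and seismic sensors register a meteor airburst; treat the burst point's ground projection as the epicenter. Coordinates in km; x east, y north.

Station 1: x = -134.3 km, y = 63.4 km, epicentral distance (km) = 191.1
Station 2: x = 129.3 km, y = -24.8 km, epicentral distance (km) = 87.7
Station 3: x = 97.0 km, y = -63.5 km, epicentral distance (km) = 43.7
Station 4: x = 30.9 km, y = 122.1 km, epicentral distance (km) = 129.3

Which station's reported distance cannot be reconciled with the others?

Solve using three stations at a time. Using Station 1, Station 2, Station 4 (subtract circle equations pairwise → linear system) gives (x, y) ≈ (43.5, -6.6).
Distances from that point to each station vs reported:
  Station 1: calculated 191.1 vs reported 191.1 → residual 0.0 km
  Station 2: calculated 87.7 vs reported 87.7 → residual 0.0 km
  Station 3: calculated 78.1 vs reported 43.7 → residual 34.4 km
  Station 4: calculated 129.3 vs reported 129.3 → residual 0.0 km
Station 1, Station 2, Station 4 are mutually consistent (residuals ≈ 0); Station 3 is off by 34.4 km.

Station 3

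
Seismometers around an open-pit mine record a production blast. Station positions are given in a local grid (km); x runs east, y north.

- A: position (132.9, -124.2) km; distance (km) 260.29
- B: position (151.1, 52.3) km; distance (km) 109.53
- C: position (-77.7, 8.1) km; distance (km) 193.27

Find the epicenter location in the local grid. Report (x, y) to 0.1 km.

73.0 km east, 129.1 km north

Circle about each station: (x − 132.9)² + (y + 124.2)² = 260.29²; (x − 151.1)² + (y − 52.3)² = 109.53²; (x + 77.7)² + (y − 8.1)² = 193.27².
Subtracting pairs of circle equations eliminates x²+y² and gives linear equations (the radical axes):
36.4 x + 353.0 y = 48232.51
-421.2 x + 264.6 y = 3412.44
Solving the 2×2 system: x ≈ 73.0, y ≈ 129.1 km.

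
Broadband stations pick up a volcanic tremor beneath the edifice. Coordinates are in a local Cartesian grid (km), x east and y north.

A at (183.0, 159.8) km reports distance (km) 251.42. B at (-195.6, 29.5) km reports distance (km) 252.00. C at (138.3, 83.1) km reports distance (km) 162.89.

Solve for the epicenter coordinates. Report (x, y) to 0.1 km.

Circle about each station: (x − 183.0)² + (y − 159.8)² = 251.42²; (x + 195.6)² + (y − 29.5)² = 252.00²; (x − 138.3)² + (y − 83.1)² = 162.89².
Subtracting the A equation from the B and C equations removes the quadratic terms:
-757.2 x − 260.6 y = -20187.41
-89.4 x − 153.4 y = 3686.32
Solving the 2×2 system: x ≈ 43.7, y ≈ -49.5 km.

43.7 km east, -49.5 km north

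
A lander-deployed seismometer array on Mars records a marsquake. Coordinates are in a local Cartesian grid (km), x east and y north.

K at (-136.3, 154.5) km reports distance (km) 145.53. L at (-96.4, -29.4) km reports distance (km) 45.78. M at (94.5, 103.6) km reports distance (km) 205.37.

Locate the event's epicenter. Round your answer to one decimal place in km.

x ≈ -91.3 km, y ≈ 16.1 km

Circle about each station: (x + 136.3)² + (y − 154.5)² = 145.53²; (x + 96.4)² + (y + 29.4)² = 45.78²; (x − 94.5)² + (y − 103.6)² = 205.37².
Subtracting pairs of circle equations eliminates x²+y² and gives linear equations (the radical axes):
79.8 x − 367.8 y = -13207.45
461.6 x − 101.8 y = -43782.59
Solving the 2×2 system: x ≈ -91.3, y ≈ 16.1 km.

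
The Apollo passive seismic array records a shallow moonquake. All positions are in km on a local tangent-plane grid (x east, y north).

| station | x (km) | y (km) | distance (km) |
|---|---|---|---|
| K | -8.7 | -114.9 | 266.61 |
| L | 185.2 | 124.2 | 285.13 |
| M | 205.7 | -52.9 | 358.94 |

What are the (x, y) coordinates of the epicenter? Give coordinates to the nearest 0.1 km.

x ≈ -99.7 km, y ≈ 135.7 km

Circle about each station: (x + 8.7)² + (y + 114.9)² = 266.61²; (x − 185.2)² + (y − 124.2)² = 285.13²; (x − 205.7)² + (y + 52.9)² = 358.94².
Subtracting pairs of circle equations eliminates x²+y² and gives linear equations (the radical axes):
387.8 x + 478.2 y = 26228.76
428.8 x + 124.0 y = -25923.83
Solving the 2×2 system: x ≈ -99.7, y ≈ 135.7 km.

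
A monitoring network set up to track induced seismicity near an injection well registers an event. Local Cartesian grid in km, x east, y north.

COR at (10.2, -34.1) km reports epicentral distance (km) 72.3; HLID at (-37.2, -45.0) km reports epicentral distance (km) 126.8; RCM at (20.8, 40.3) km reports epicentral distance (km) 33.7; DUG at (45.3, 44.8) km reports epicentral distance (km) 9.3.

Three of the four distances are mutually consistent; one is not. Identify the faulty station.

COR

Solve using three stations at a time. Using HLID, RCM, DUG (subtract circle equations pairwise → linear system) gives (x, y) ≈ (54.4, 42.6).
Distances from that point to each station vs reported:
  COR: calculated 88.6 vs reported 72.3 → residual 16.3 km
  HLID: calculated 126.8 vs reported 126.8 → residual 0.0 km
  RCM: calculated 33.7 vs reported 33.7 → residual 0.0 km
  DUG: calculated 9.4 vs reported 9.3 → residual 0.1 km
HLID, RCM, DUG are mutually consistent (residuals ≈ 0); COR is off by 16.3 km.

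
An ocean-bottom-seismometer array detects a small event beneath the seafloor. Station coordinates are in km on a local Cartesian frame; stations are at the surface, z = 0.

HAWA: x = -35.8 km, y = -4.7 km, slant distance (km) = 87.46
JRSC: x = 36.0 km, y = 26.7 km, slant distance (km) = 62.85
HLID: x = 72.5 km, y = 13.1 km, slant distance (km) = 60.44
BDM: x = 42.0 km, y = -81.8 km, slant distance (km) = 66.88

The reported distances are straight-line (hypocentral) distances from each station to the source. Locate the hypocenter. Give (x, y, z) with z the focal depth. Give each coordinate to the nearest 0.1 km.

Each station gives a sphere (x−x_i)² + (y−y_i)² + z² = d_i² (stations at z=0).
Subtracting the HAWA sphere from JRSC and HLID: z² cancels, leaving linear equations in x and y:
143.6 x + 62.8 y = 4404.29
216.6 x + 35.6 y = 8120.39
Solving: x ≈ 41.597, y ≈ -24.984 km (keep extra digits for the depth step; rounded: 41.6, -25.0).
Then from the HAWA sphere: z² = 87.46² − (x + 35.8)² − (y + 4.7)² with x = 41.597, y = -24.984, so z ≈ 35.320 ≈ 35.3 km.

(41.6, -25.0, 35.3)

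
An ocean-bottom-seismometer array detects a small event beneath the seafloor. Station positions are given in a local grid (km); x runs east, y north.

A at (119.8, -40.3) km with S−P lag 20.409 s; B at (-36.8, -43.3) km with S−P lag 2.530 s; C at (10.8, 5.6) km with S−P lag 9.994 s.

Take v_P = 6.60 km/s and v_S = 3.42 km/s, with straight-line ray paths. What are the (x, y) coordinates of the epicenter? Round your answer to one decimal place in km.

Distance from S−P lag: d = Δt · v_P v_S / (v_P − v_S) = Δt · (6.60·3.42)/(6.60−3.42) ≈ 7.0981·Δt.
So d_A = 144.87, d_B = 17.96, d_C = 70.94 km.
Circle about each station: (x − 119.8)² + (y + 40.3)² = 144.87²; (x + 36.8)² + (y + 43.3)² = 17.96²; (x − 10.8)² + (y − 5.6)² = 70.94².
Subtracting the A equation from the B and C equations removes the quadratic terms:
-313.2 x − 6.0 y = 7917.76
-218.0 x + 91.8 y = 126.70
Solving the 2×2 system: x ≈ -24.2, y ≈ -56.1 km.
Check against A (with the unrounded x, y): √((x − 119.8)²+(y + 40.3)²) = 144.87 ≈ 144.87 km. ✓

x ≈ -24.2 km, y ≈ -56.1 km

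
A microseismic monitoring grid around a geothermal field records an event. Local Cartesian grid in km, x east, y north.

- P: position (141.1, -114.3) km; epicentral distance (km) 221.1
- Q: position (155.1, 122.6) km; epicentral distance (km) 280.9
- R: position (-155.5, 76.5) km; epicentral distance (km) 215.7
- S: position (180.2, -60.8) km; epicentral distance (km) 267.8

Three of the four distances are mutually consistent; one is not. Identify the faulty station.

Solve using three stations at a time. Using P, R, S (subtract circle equations pairwise → linear system) gives (x, y) ≈ (-79.6, -125.3).
Distances from that point to each station vs reported:
  P: calculated 221.0 vs reported 221.1 → residual 0.1 km
  Q: calculated 341.4 vs reported 280.9 → residual 60.5 km
  R: calculated 215.6 vs reported 215.7 → residual 0.1 km
  S: calculated 267.7 vs reported 267.8 → residual 0.1 km
P, R, S are mutually consistent (residuals ≈ 0); Q is off by 60.5 km.

Q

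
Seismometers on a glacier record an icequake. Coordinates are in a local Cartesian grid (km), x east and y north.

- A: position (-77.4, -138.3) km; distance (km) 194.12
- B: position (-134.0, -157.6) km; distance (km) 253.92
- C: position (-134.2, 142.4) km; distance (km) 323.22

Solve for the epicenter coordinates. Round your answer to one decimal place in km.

105.8 km east, -74.1 km north

Circle about each station: (x + 77.4)² + (y + 138.3)² = 194.12²; (x + 134.0)² + (y + 157.6)² = 253.92²; (x + 134.2)² + (y − 142.4)² = 323.22².
Subtracting the A equation from the B and C equations removes the quadratic terms:
-113.2 x − 38.6 y = -9116.68
-113.6 x + 561.4 y = -53618.84
Solving the 2×2 system: x ≈ 105.8, y ≈ -74.1 km.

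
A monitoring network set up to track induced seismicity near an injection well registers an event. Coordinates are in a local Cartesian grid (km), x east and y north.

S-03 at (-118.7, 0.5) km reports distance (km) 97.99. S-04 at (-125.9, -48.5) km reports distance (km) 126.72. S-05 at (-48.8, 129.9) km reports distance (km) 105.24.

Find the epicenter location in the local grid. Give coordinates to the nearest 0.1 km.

-24.5 km east, 27.5 km north

Circle about each station: (x + 118.7)² + (y − 0.5)² = 97.99²; (x + 125.9)² + (y + 48.5)² = 126.72²; (x + 48.8)² + (y − 129.9)² = 105.24².
Subtracting pairs of circle equations eliminates x²+y² and gives linear equations (the radical axes):
-14.4 x − 98.0 y = -2342.80
139.8 x + 258.8 y = 3692.09
Solving the 2×2 system: x ≈ -24.5, y ≈ 27.5 km.
Check against S-03 (with the unrounded x, y): √((x + 118.7)²+(y − 0.5)²) = 97.98 ≈ 97.99 km. ✓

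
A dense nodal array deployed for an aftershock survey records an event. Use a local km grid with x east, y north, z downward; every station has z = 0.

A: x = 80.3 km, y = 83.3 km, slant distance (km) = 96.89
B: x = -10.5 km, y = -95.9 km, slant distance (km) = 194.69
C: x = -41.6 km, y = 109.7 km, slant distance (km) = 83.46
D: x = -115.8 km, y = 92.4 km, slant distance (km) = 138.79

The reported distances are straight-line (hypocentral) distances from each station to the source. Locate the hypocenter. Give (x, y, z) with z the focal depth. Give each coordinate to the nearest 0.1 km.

Each station gives a sphere (x−x_i)² + (y−y_i)² + z² = d_i² (stations at z=0).
Subtracting the A sphere from B and C: z² cancels, leaving linear equations in x and y:
-181.6 x − 358.4 y = -32596.44
-243.8 x + 52.8 y = 2799.77
Solving: x ≈ 7.401, y ≈ 87.200 km (keep extra digits for the depth step; rounded: 7.4, 87.2).
Then from the A sphere: z² = 96.89² − (x − 80.3)² − (y − 83.3)² with x = 7.401, y = 87.200, so z ≈ 63.704 ≈ 63.7 km.

x ≈ 7.4 km, y ≈ 87.2 km, depth ≈ 63.7 km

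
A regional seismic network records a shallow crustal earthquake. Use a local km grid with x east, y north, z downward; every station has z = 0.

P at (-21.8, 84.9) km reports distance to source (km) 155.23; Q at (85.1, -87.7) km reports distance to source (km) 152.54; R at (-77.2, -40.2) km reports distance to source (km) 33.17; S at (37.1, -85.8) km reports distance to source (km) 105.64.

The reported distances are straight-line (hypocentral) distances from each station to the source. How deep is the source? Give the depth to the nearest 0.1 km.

20.1 km

Each station gives a sphere (x−x_i)² + (y−y_i)² + z² = d_i² (stations at z=0).
Subtracting the P sphere from Q and R: z² cancels, leaving linear equations in x and y:
213.8 x − 345.2 y = 8077.95
-110.8 x − 250.2 y = 22888.73
Solving: x ≈ -64.094, y ≈ -63.098 km (keep extra digits for the depth step; rounded: -64.1, -63.1).
Then from the P sphere: z² = 155.23² − (x + 21.8)² − (y − 84.9)² with x = -64.094, y = -63.098, so z ≈ 20.104 ≈ 20.1 km.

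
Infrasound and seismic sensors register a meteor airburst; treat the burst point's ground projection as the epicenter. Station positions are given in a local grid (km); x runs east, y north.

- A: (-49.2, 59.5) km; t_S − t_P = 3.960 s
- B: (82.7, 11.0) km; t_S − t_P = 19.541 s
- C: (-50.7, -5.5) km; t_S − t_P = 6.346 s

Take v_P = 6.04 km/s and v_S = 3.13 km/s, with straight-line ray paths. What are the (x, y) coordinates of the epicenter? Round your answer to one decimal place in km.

Distance from S−P lag: d = Δt · v_P v_S / (v_P − v_S) = Δt · (6.04·3.13)/(6.04−3.13) ≈ 6.4966·Δt.
So d_A = 25.73, d_B = 126.95, d_C = 41.23 km.
Circle about each station: (x + 49.2)² + (y − 59.5)² = 25.73²; (x − 82.7)² + (y − 11.0)² = 126.95²; (x + 50.7)² + (y + 5.5)² = 41.23².
Subtracting pairs of circle equations eliminates x²+y² and gives linear equations (the radical axes):
263.8 x − 97.0 y = -14454.87
-3.0 x − 130.0 y = -4398.03
Solving the 2×2 system: x ≈ -42.0, y ≈ 34.8 km.

x ≈ -42.0 km, y ≈ 34.8 km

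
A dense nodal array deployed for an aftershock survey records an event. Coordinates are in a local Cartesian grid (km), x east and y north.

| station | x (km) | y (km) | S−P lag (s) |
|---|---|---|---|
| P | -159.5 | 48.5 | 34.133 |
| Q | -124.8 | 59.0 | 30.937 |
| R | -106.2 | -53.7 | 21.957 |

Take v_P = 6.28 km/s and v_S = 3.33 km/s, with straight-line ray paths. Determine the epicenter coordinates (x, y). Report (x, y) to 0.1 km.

Distance from S−P lag: d = Δt · v_P v_S / (v_P − v_S) = Δt · (6.28·3.33)/(6.28−3.33) ≈ 7.0889·Δt.
So d_P = 241.97, d_Q = 219.31, d_R = 155.65 km.
Circle about each station: (x + 159.5)² + (y − 48.5)² = 241.97²; (x + 124.8)² + (y − 59.0)² = 219.31²; (x + 106.2)² + (y + 53.7)² = 155.65².
Subtracting pairs of circle equations eliminates x²+y² and gives linear equations (the radical axes):
69.4 x + 21.0 y = 1716.14
106.6 x − 204.4 y = 20692.19
Solving the 2×2 system: x ≈ 47.8, y ≈ -76.3 km.

(47.8, -76.3)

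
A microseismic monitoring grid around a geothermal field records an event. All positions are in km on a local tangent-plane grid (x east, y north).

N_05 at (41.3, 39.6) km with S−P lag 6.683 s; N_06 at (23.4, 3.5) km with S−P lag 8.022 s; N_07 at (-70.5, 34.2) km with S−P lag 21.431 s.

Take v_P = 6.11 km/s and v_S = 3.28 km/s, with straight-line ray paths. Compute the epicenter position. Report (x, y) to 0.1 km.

79.6 km east, 11.8 km north

Distance from S−P lag: d = Δt · v_P v_S / (v_P − v_S) = Δt · (6.11·3.28)/(6.11−3.28) ≈ 7.0816·Δt.
So d_N_05 = 47.33, d_N_06 = 56.81, d_N_07 = 151.76 km.
Circle about each station: (x − 41.3)² + (y − 39.6)² = 47.33²; (x − 23.4)² + (y − 3.5)² = 56.81²; (x + 70.5)² + (y − 34.2)² = 151.76².
Subtracting pairs of circle equations eliminates x²+y² and gives linear equations (the radical axes):
-35.8 x − 72.2 y = -3701.29
-223.6 x − 10.8 y = -17924.93
Solving the 2×2 system: x ≈ 79.6, y ≈ 11.8 km.
Check against N_05 (with the unrounded x, y): √((x − 41.3)²+(y − 39.6)²) = 47.32 ≈ 47.33 km. ✓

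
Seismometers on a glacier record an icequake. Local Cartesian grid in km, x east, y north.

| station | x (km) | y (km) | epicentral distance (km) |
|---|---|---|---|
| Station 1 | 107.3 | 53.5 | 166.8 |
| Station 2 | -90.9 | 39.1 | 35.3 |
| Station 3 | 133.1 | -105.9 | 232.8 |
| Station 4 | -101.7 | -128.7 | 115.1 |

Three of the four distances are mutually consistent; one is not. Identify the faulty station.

Station 4

Solve using three stations at a time. Using Station 1, Station 2, Station 3 (subtract circle equations pairwise → linear system) gives (x, y) ≈ (-57.5, 27.8).
Distances from that point to each station vs reported:
  Station 1: calculated 166.8 vs reported 166.8 → residual 0.0 km
  Station 2: calculated 35.3 vs reported 35.3 → residual 0.0 km
  Station 3: calculated 232.8 vs reported 232.8 → residual 0.0 km
  Station 4: calculated 162.6 vs reported 115.1 → residual 47.5 km
Station 1, Station 2, Station 3 are mutually consistent (residuals ≈ 0); Station 4 is off by 47.5 km.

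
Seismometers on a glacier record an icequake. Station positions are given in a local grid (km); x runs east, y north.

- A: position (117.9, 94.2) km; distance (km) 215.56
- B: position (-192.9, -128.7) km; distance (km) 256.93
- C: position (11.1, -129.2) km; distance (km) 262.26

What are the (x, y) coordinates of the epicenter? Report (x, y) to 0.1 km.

x ≈ -97.1 km, y ≈ 109.7 km

Circle about each station: (x − 117.9)² + (y − 94.2)² = 215.56²; (x + 192.9)² + (y + 128.7)² = 256.93²; (x − 11.1)² + (y + 129.2)² = 262.26².
Subtracting the A equation from the B and C equations removes the quadratic terms:
-621.6 x − 445.8 y = 11453.14
-213.6 x − 446.8 y = -28272.39
Solving the 2×2 system: x ≈ -97.1, y ≈ 109.7 km.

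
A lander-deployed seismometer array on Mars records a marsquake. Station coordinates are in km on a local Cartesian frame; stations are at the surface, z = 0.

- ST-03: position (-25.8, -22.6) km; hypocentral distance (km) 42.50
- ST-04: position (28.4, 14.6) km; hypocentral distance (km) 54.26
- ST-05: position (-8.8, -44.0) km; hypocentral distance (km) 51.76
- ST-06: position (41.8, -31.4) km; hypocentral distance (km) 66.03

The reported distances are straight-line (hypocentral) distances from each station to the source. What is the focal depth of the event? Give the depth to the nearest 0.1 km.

z ≈ 34.7 km

Each station gives a sphere (x−x_i)² + (y−y_i)² + z² = d_i² (stations at z=0).
Subtracting the ST-03 sphere from ST-04 and ST-05: z² cancels, leaving linear equations in x and y:
108.4 x + 74.4 y = -1294.58
34.0 x − 42.8 y = -35.81
Solving: x ≈ -8.100, y ≈ -5.598 km (keep extra digits for the depth step; rounded: -8.1, -5.6).
Then from the ST-03 sphere: z² = 42.50² − (x + 25.8)² − (y + 22.6)² with x = -8.100, y = -5.598, so z ≈ 34.697 ≈ 34.7 km.
Check against ST-06 (with the unrounded solution): distance 66.03 ≈ 66.03 km. ✓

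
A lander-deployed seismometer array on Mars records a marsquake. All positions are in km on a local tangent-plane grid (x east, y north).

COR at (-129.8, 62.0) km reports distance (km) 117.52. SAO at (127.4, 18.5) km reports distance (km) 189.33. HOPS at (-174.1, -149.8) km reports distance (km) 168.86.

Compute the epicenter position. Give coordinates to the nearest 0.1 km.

Circle about each station: (x + 129.8)² + (y − 62.0)² = 117.52²; (x − 127.4)² + (y − 18.5)² = 189.33²; (x + 174.1)² + (y + 149.8)² = 168.86².
Subtracting the COR equation from the SAO and HOPS equations removes the quadratic terms:
514.4 x − 87.0 y = -26153.93
-88.6 x − 423.6 y = 17356.06
Solving the 2×2 system: x ≈ -55.8, y ≈ -29.3 km.
Check against COR (with the unrounded x, y): √((x + 129.8)²+(y − 62.0)²) = 117.52 ≈ 117.52 km. ✓

-55.8 km east, -29.3 km north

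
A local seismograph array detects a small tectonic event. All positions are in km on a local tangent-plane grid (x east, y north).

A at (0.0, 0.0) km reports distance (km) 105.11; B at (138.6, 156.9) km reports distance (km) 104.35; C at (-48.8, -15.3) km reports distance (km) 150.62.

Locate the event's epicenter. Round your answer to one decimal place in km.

67.1 km east, 80.9 km north

Circle about each station: x² + y² = 105.11²; (x − 138.6)² + (y − 156.9)² = 104.35²; (x + 48.8)² + (y + 15.3)² = 150.62².
Subtracting pairs of circle equations eliminates x²+y² and gives linear equations (the radical axes):
277.2 x + 313.8 y = 43986.76
-97.6 x − 30.6 y = -9022.74
Solving the 2×2 system: x ≈ 67.1, y ≈ 80.9 km.
Check against A (with the unrounded x, y): √(x²+y²) = 105.11 ≈ 105.11 km. ✓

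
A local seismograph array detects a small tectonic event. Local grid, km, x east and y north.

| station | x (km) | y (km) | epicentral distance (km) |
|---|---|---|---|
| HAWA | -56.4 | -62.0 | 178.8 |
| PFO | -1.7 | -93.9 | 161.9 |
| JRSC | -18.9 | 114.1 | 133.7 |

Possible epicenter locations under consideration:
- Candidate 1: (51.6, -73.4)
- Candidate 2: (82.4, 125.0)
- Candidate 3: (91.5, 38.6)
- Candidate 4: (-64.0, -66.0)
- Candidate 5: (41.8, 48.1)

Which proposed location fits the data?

For each candidate, compare |candidate − station| to the reported distance:
Candidate 1: residuals HAWA 70.2, PFO 104.8, JRSC 66.6 → max 104.8 km
Candidate 2: residuals HAWA 54.1, PFO 72.6, JRSC 31.8 → max 72.6 km
Candidate 3: residuals HAWA 0.1, PFO 0.1, JRSC 0.0 → max 0.1 km
Candidate 4: residuals HAWA 170.2, PFO 93.6, JRSC 52.0 → max 170.2 km
Candidate 5: residuals HAWA 31.3, PFO 13.4, JRSC 44.0 → max 44.0 km
Only Candidate 3 has all residuals ≈ 0.

Candidate 3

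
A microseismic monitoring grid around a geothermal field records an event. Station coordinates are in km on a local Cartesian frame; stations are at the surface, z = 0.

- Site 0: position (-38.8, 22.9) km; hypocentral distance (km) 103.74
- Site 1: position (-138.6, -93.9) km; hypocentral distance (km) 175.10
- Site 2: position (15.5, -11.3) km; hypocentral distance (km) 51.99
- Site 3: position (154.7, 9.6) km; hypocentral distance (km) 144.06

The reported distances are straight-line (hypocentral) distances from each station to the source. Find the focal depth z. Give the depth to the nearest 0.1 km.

depth ≈ 32.9 km

Each station gives a sphere (x−x_i)² + (y−y_i)² + z² = d_i² (stations at z=0).
Subtracting the Site 0 sphere from Site 1 and Site 2: z² cancels, leaving linear equations in x and y:
-199.6 x − 233.6 y = 6099.30
108.6 x − 68.4 y = 6397.12
Solving: x ≈ 27.605, y ≈ -49.697 km (keep extra digits for the depth step; rounded: 27.6, -49.7).
Then from the Site 0 sphere: z² = 103.74² − (x + 38.8)² − (y − 22.9)² with x = 27.605, y = -49.697, so z ≈ 32.894 ≈ 32.9 km.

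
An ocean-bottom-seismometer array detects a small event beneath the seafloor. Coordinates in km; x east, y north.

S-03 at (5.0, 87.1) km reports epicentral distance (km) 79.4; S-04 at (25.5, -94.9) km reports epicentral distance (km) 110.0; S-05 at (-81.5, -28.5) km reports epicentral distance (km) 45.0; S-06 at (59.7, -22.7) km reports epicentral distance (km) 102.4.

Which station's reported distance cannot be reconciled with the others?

Solve using three stations at a time. Using S-04, S-05, S-06 (subtract circle equations pairwise → linear system) gives (x, y) ≈ (-41.6, -7.7).
Distances from that point to each station vs reported:
  S-03: calculated 105.7 vs reported 79.4 → residual 26.3 km
  S-04: calculated 110.0 vs reported 110.0 → residual 0.0 km
  S-05: calculated 45.0 vs reported 45.0 → residual 0.0 km
  S-06: calculated 102.4 vs reported 102.4 → residual 0.0 km
S-04, S-05, S-06 are mutually consistent (residuals ≈ 0); S-03 is off by 26.3 km.

S-03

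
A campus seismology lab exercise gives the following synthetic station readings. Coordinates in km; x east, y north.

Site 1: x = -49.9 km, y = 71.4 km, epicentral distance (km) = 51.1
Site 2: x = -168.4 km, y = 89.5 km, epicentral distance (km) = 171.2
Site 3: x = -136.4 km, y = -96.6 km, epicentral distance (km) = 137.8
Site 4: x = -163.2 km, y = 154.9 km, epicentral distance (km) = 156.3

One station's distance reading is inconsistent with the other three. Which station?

Solve using three stations at a time. Using Site 1, Site 3, Site 4 (subtract circle equations pairwise → linear system) gives (x, y) ≈ (-74.2, 26.4).
Distances from that point to each station vs reported:
  Site 1: calculated 51.2 vs reported 51.1 → residual 0.1 km
  Site 2: calculated 113.4 vs reported 171.2 → residual 57.8 km
  Site 3: calculated 137.8 vs reported 137.8 → residual 0.0 km
  Site 4: calculated 156.3 vs reported 156.3 → residual 0.0 km
Site 1, Site 3, Site 4 are mutually consistent (residuals ≈ 0); Site 2 is off by 57.8 km.

Site 2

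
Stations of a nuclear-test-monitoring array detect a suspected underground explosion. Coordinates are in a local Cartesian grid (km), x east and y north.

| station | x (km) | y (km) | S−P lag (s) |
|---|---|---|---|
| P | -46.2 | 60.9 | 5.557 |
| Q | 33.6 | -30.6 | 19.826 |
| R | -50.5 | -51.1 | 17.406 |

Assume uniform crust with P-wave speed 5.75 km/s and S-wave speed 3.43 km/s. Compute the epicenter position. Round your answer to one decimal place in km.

x ≈ -80.0 km, y ≈ 93.9 km

Distance from S−P lag: d = Δt · v_P v_S / (v_P − v_S) = Δt · (5.75·3.43)/(5.75−3.43) ≈ 8.5011·Δt.
So d_P = 47.24, d_Q = 168.54, d_R = 147.97 km.
Circle about each station: (x + 46.2)² + (y − 60.9)² = 47.24²; (x − 33.6)² + (y + 30.6)² = 168.54²; (x + 50.5)² + (y + 51.1)² = 147.97².
Subtracting pairs of circle equations eliminates x²+y² and gives linear equations (the radical axes):
159.6 x − 183.0 y = -29952.04
-8.6 x − 224.0 y = -20345.29
Solving the 2×2 system: x ≈ -80.0, y ≈ 93.9 km.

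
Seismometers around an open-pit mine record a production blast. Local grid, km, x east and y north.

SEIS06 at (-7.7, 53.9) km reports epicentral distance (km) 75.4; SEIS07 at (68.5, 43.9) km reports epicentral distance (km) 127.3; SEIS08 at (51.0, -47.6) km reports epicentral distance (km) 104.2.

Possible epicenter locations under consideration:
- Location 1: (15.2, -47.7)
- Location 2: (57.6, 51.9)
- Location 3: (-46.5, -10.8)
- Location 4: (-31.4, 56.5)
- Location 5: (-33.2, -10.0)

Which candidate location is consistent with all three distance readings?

Location 3

For each candidate, compare |candidate − station| to the reported distance:
Location 1: residuals SEIS06 28.7, SEIS07 21.3, SEIS08 68.4 → max 68.4 km
Location 2: residuals SEIS06 10.1, SEIS07 113.8, SEIS08 4.5 → max 113.8 km
Location 3: residuals SEIS06 0.0, SEIS07 0.0, SEIS08 0.0 → max 0.0 km
Location 4: residuals SEIS06 51.6, SEIS07 26.6, SEIS08 28.6 → max 51.6 km
Location 5: residuals SEIS06 6.6, SEIS07 12.2, SEIS08 12.0 → max 12.2 km
Only Location 3 has all residuals ≈ 0.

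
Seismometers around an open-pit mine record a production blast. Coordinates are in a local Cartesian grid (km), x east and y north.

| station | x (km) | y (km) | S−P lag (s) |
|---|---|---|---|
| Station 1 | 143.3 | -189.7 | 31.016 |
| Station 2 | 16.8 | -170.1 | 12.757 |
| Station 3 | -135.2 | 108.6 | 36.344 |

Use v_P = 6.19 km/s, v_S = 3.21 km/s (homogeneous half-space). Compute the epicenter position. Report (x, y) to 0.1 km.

Distance from S−P lag: d = Δt · v_P v_S / (v_P − v_S) = Δt · (6.19·3.21)/(6.19−3.21) ≈ 6.6678·Δt.
So d_Station 1 = 206.81, d_Station 2 = 85.06, d_Station 3 = 242.33 km.
Circle about each station: (x − 143.3)² + (y + 189.7)² = 206.81²; (x − 16.8)² + (y + 170.1)² = 85.06²; (x + 135.2)² + (y − 108.6)² = 242.33².
Subtracting pairs of circle equations eliminates x²+y² and gives linear equations (the radical axes):
-253.0 x + 39.2 y = 8230.44
-557.0 x + 596.6 y = -42401.43
Solving the 2×2 system: x ≈ -50.9, y ≈ -118.6 km.
Check against Station 1 (with the unrounded x, y): √((x − 143.3)²+(y + 189.7)²) = 206.81 ≈ 206.81 km. ✓

(-50.9, -118.6)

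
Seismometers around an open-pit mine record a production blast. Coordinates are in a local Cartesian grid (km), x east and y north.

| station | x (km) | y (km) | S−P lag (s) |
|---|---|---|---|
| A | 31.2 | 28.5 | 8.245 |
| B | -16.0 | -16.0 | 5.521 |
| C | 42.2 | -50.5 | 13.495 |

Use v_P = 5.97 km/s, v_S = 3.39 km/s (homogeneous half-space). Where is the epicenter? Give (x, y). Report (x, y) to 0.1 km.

x ≈ -33.3 km, y ≈ 23.7 km

Distance from S−P lag: d = Δt · v_P v_S / (v_P − v_S) = Δt · (5.97·3.39)/(5.97−3.39) ≈ 7.8443·Δt.
So d_A = 64.68, d_B = 43.31, d_C = 105.86 km.
Circle about each station: (x − 31.2)² + (y − 28.5)² = 64.68²; (x + 16.0)² + (y + 16.0)² = 43.31²; (x − 42.2)² + (y + 50.5)² = 105.86².
Subtracting the A equation from the B and C equations removes the quadratic terms:
-94.4 x − 89.0 y = 1034.06
22.0 x − 158.0 y = -4477.44
Solving the 2×2 system: x ≈ -33.3, y ≈ 23.7 km.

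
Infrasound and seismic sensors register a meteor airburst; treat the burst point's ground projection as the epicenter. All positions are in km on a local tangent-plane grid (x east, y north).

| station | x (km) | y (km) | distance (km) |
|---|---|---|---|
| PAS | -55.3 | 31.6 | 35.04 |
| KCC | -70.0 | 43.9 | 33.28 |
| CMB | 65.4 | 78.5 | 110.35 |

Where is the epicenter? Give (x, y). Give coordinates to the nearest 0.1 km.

Circle about each station: (x + 55.3)² + (y − 31.6)² = 35.04²; (x + 70.0)² + (y − 43.9)² = 33.28²; (x − 65.4)² + (y − 78.5)² = 110.35².
Subtracting the PAS equation from the KCC and CMB equations removes the quadratic terms:
-29.4 x + 24.6 y = 2890.80
241.4 x + 93.8 y = -4566.56
Solving the 2×2 system: x ≈ -44.1, y ≈ 64.8 km.

(-44.1, 64.8)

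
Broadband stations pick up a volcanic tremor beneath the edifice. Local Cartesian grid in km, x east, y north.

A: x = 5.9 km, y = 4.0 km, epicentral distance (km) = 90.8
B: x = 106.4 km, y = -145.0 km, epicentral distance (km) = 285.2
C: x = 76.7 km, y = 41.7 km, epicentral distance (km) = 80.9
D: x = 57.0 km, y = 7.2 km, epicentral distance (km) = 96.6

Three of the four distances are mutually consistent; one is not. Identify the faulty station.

B

Solve using three stations at a time. Using A, C, D (subtract circle equations pairwise → linear system) gives (x, y) ≈ (15.3, 94.3).
Distances from that point to each station vs reported:
  A: calculated 90.8 vs reported 90.8 → residual 0.0 km
  B: calculated 256.1 vs reported 285.2 → residual 29.1 km
  C: calculated 80.9 vs reported 80.9 → residual 0.0 km
  D: calculated 96.6 vs reported 96.6 → residual 0.0 km
A, C, D are mutually consistent (residuals ≈ 0); B is off by 29.1 km.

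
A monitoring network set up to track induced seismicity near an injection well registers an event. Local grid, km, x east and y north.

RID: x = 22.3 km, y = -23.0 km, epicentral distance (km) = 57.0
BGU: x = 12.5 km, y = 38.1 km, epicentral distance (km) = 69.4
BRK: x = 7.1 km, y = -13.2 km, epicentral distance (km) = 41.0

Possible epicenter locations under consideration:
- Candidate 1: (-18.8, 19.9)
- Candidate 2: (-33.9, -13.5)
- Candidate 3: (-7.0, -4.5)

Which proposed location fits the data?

Candidate 2

For each candidate, compare |candidate − station| to the reported distance:
Candidate 1: residuals RID 2.4, BGU 33.2, BRK 1.0 → max 33.2 km
Candidate 2: residuals RID 0.0, BGU 0.0, BRK 0.0 → max 0.0 km
Candidate 3: residuals RID 22.3, BGU 22.5, BRK 24.4 → max 24.4 km
Only Candidate 2 has all residuals ≈ 0.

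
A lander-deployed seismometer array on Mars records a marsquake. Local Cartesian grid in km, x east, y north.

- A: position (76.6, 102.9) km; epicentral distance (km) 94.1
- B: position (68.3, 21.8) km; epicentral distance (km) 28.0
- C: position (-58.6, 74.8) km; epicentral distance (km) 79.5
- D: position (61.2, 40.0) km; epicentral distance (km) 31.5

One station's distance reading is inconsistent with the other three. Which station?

C

Solve using three stations at a time. Using A, B, D (subtract circle equations pairwise → linear system) gives (x, y) ≈ (40.8, 15.8).
Distances from that point to each station vs reported:
  A: calculated 94.1 vs reported 94.1 → residual 0.0 km
  B: calculated 28.1 vs reported 28.0 → residual 0.1 km
  C: calculated 115.6 vs reported 79.5 → residual 36.1 km
  D: calculated 31.6 vs reported 31.5 → residual 0.1 km
A, B, D are mutually consistent (residuals ≈ 0); C is off by 36.1 km.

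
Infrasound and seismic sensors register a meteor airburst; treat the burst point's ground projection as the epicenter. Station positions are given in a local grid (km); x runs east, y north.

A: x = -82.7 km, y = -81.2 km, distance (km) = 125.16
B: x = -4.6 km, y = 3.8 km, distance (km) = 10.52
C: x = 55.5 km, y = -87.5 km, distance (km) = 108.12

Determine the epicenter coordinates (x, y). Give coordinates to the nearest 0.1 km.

Circle about each station: (x + 82.7)² + (y + 81.2)² = 125.16²; (x + 4.6)² + (y − 3.8)² = 10.52²; (x − 55.5)² + (y + 87.5)² = 108.12².
Subtracting the A equation from the B and C equations removes the quadratic terms:
156.2 x + 170.0 y = 2157.23
276.4 x − 12.6 y = 1278.86
Solving the 2×2 system: x ≈ 5.0, y ≈ 8.1 km.

x ≈ 5.0 km, y ≈ 8.1 km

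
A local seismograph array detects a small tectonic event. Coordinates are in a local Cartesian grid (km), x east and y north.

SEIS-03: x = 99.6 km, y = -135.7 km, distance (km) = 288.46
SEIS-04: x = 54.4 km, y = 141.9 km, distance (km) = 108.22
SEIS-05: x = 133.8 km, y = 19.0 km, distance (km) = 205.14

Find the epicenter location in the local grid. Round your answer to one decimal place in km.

x ≈ -49.4 km, y ≈ 111.3 km

Circle about each station: (x − 99.6)² + (y + 135.7)² = 288.46²; (x − 54.4)² + (y − 141.9)² = 108.22²; (x − 133.8)² + (y − 19.0)² = 205.14².
Subtracting pairs of circle equations eliminates x²+y² and gives linear equations (the radical axes):
-90.4 x + 555.2 y = 66257.92
68.4 x + 309.4 y = 31055.54
Solving the 2×2 system: x ≈ -49.4, y ≈ 111.3 km.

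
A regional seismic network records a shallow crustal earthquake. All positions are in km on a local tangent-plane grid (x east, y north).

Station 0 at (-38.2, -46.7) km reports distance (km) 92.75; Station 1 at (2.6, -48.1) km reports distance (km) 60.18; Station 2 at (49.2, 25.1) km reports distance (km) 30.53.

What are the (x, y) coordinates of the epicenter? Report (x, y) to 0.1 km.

x ≈ 44.7 km, y ≈ -5.1 km

Circle about each station: (x + 38.2)² + (y + 46.7)² = 92.75²; (x − 2.6)² + (y + 48.1)² = 60.18²; (x − 49.2)² + (y − 25.1)² = 30.53².
Subtracting the Station 0 equation from the Station 1 and Station 2 equations removes the quadratic terms:
81.6 x − 2.8 y = 3661.17
174.8 x + 143.6 y = 7081.00
Solving the 2×2 system: x ≈ 44.7, y ≈ -5.1 km.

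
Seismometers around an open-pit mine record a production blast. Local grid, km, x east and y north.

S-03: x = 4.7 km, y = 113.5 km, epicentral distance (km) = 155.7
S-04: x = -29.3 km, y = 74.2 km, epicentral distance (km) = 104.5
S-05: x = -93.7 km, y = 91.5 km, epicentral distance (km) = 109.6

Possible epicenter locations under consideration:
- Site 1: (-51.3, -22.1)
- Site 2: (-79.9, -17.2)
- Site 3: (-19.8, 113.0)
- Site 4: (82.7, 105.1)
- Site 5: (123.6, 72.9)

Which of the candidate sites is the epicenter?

For each candidate, compare |candidate − station| to the reported distance:
Site 1: residuals S-03 9.0, S-04 5.7, S-05 11.7 → max 11.7 km
Site 2: residuals S-03 0.0, S-04 0.0, S-05 0.0 → max 0.0 km
Site 3: residuals S-03 131.2, S-04 64.6, S-05 32.6 → max 131.2 km
Site 4: residuals S-03 77.2, S-04 11.7, S-05 67.3 → max 77.2 km
Site 5: residuals S-03 30.1, S-04 48.4, S-05 108.5 → max 108.5 km
Only Site 2 has all residuals ≈ 0.

Site 2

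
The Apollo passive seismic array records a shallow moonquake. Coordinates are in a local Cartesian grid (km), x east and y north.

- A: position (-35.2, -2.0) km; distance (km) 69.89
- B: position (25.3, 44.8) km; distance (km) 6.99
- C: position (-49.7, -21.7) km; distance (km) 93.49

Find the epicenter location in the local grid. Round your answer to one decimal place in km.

Circle about each station: (x + 35.2)² + (y + 2.0)² = 69.89²; (x − 25.3)² + (y − 44.8)² = 6.99²; (x + 49.7)² + (y + 21.7)² = 93.49².
Subtracting pairs of circle equations eliminates x²+y² and gives linear equations (the radical axes):
121.0 x + 93.6 y = 6239.84
-29.0 x − 39.4 y = -2157.83
Solving the 2×2 system: x ≈ 21.4, y ≈ 39.0 km.

(21.4, 39.0)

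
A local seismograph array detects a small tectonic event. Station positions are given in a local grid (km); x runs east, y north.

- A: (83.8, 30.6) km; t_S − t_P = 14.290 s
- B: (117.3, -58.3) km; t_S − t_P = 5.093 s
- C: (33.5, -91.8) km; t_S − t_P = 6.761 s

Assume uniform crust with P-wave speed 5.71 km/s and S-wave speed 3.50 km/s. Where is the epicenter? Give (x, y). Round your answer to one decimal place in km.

94.3 km east, -98.2 km north

Distance from S−P lag: d = Δt · v_P v_S / (v_P − v_S) = Δt · (5.71·3.50)/(5.71−3.50) ≈ 9.0430·Δt.
So d_A = 129.22, d_B = 46.06, d_C = 61.14 km.
Circle about each station: (x − 83.8)² + (y − 30.6)² = 129.22²; (x − 117.3)² + (y + 58.3)² = 46.06²; (x − 33.5)² + (y + 91.8)² = 61.14².
Subtracting pairs of circle equations eliminates x²+y² and gives linear equations (the radical axes):
67.0 x − 177.8 y = 23775.66
-100.6 x − 244.8 y = 14550.40
Solving the 2×2 system: x ≈ 94.3, y ≈ -98.2 km.
Check against A (with the unrounded x, y): √((x − 83.8)²+(y − 30.6)²) = 129.22 ≈ 129.22 km. ✓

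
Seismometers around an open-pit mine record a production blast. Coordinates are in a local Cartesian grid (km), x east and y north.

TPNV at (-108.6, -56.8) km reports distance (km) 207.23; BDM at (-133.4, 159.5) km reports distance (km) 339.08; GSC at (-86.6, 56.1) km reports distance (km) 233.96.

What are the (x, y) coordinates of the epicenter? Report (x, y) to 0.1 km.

Circle about each station: (x + 108.6)² + (y + 56.8)² = 207.23²; (x + 133.4)² + (y − 159.5)² = 339.08²; (x + 86.6)² + (y − 56.1)² = 233.96².
Subtracting the TPNV equation from the BDM and GSC equations removes the quadratic terms:
-49.6 x + 432.6 y = -43815.36
44.0 x + 225.8 y = -16166.44
Solving the 2×2 system: x ≈ 95.9, y ≈ -90.3 km.

x ≈ 95.9 km, y ≈ -90.3 km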